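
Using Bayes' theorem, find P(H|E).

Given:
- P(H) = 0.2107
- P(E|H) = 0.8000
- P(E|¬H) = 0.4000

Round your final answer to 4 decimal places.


Bayes' theorem: P(H|E) = P(E|H) × P(H) / P(E)

Step 1: Calculate P(E) using law of total probability
P(E) = P(E|H)P(H) + P(E|¬H)P(¬H)
     = 0.8000 × 0.2107 + 0.4000 × 0.7893
     = 0.16856000 + 0.31572000
     = 0.48428000

Step 2: Apply Bayes' theorem
P(H|E) = P(E|H) × P(H) / P(E)
       = 0.16856000 / 0.48428000
       = 0.3481


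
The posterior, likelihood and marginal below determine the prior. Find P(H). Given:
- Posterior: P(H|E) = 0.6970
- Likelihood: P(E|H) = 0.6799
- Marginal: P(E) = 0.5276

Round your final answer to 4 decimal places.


From Bayes' theorem: P(H|E) = P(E|H) × P(H) / P(E)

Rearranging for P(H):
P(H) = P(H|E) × P(E) / P(E|H)
     = 0.6970 × 0.5276 / 0.6799
     = 0.36773720 / 0.6799
     = 0.5409


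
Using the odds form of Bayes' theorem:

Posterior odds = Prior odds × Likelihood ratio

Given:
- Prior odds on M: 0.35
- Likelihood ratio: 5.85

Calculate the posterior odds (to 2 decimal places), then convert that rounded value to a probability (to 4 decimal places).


Step 1: Calculate posterior odds
Posterior odds = Prior odds × LR
               = 0.35 × 5.85
               = 2.05

Step 2: Convert to probability
P(M|E) = Posterior odds / (1 + Posterior odds)
       = 2.05 / (1 + 2.05)
       = 2.05 / 3.05
       = 0.6721

The evidence increased P(M) from 0.2593 to 0.6721.


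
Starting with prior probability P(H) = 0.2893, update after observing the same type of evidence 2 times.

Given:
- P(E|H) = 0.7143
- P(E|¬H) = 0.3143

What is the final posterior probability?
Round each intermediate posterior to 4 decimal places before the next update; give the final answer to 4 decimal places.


Sequential Bayesian updating:

Initial prior: P(H) = 0.2893

Update 1:
  P(E) = 0.7143 × 0.2893 + 0.3143 × 0.7107 = 0.20664699 + 0.22337301 = 0.43002000
  P(H|E) = 0.20664699 / 0.43002000 = 0.4806

Update 2:
  P(E) = 0.7143 × 0.4806 + 0.3143 × 0.5194 = 0.34329258 + 0.16324742 = 0.50654000
  P(H|E) = 0.34329258 / 0.50654000 = 0.6777

Final posterior: 0.6777


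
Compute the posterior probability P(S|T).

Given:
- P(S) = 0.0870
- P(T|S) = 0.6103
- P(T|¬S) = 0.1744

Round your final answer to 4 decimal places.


Bayes' theorem: P(S|T) = P(T|S) × P(S) / P(T)

Step 1: Calculate P(T) using law of total probability
P(T) = P(T|S)P(S) + P(T|¬S)P(¬S)
     = 0.6103 × 0.0870 + 0.1744 × 0.9130
     = 0.05309610 + 0.15922720
     = 0.21232330

Step 2: Apply Bayes' theorem
P(S|T) = P(T|S) × P(S) / P(T)
       = 0.05309610 / 0.21232330
       = 0.2501


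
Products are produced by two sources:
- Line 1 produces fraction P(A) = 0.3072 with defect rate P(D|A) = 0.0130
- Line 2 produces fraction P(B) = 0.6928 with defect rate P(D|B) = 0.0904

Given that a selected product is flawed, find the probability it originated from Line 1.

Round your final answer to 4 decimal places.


Let A = from Line 1, D = flawed

Given:
- P(A) = 0.3072, P(B) = 0.6928
- P(D|A) = 0.0130, P(D|B) = 0.0904

Step 1: Find P(D)
P(D) = P(D|A)P(A) + P(D|B)P(B)
     = 0.0130 × 0.3072 + 0.0904 × 0.6928
     = 0.00399360 + 0.06262912
     = 0.06662272

Step 2: Apply Bayes' theorem
P(A|D) = P(D|A)P(A) / P(D)
       = 0.00399360 / 0.06662272
       = 0.0599


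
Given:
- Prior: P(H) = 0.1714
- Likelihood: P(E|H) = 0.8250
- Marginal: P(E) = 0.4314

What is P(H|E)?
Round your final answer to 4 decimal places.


Using Bayes' theorem:

P(H|E) = P(E|H) × P(H) / P(E)
       = 0.8250 × 0.1714 / 0.4314
       = 0.14140500 / 0.4314
       = 0.3278

The evidence strengthens our belief in H.
Prior: 0.1714 → Posterior: 0.3278


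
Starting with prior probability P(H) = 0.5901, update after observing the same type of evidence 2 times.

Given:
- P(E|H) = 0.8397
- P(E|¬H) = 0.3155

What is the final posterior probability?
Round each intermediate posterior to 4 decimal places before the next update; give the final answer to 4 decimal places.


Sequential Bayesian updating:

Initial prior: P(H) = 0.5901

Update 1:
  P(E) = 0.8397 × 0.5901 + 0.3155 × 0.4099 = 0.49550697 + 0.12932345 = 0.62483042
  P(H|E) = 0.49550697 / 0.62483042 = 0.7930

Update 2:
  P(E) = 0.8397 × 0.7930 + 0.3155 × 0.2070 = 0.66588210 + 0.06530850 = 0.73119060
  P(H|E) = 0.66588210 / 0.73119060 = 0.9107

Final posterior: 0.9107


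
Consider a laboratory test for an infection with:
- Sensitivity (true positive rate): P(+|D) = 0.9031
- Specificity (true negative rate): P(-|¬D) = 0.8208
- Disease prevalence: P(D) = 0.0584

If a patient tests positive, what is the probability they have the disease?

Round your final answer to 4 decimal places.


Let D = has disease, + = positive test

Given:
- P(D) = 0.0584 (prevalence)
- P(+|D) = 0.9031 (sensitivity)
- P(-|¬D) = 0.8208 (specificity)
- P(+|¬D) = 0.1792 (false positive rate = 1 - specificity)

Step 1: Find P(+)
P(+) = P(+|D)P(D) + P(+|¬D)P(¬D)
     = 0.9031 × 0.0584 + 0.1792 × 0.9416
     = 0.05274104 + 0.16873472
     = 0.22147576

Step 2: Apply Bayes' theorem for P(D|+)
P(D|+) = P(+|D)P(D) / P(+)
       = 0.05274104 / 0.22147576
       = 0.2381


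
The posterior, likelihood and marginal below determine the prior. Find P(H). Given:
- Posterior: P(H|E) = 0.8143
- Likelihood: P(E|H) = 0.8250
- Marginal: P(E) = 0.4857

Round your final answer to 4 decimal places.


From Bayes' theorem: P(H|E) = P(E|H) × P(H) / P(E)

Rearranging for P(H):
P(H) = P(H|E) × P(E) / P(E|H)
     = 0.8143 × 0.4857 / 0.8250
     = 0.39550551 / 0.8250
     = 0.4794


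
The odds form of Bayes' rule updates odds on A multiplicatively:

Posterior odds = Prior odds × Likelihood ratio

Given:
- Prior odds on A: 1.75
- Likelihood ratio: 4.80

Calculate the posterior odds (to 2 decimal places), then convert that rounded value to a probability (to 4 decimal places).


Step 1: Calculate posterior odds
Posterior odds = Prior odds × LR
               = 1.75 × 4.80
               = 8.40

Step 2: Convert to probability
P(A|E) = Posterior odds / (1 + Posterior odds)
       = 8.40 / (1 + 8.40)
       = 8.40 / 9.40
       = 0.8936

The evidence increased P(A) from 0.6364 to 0.8936.


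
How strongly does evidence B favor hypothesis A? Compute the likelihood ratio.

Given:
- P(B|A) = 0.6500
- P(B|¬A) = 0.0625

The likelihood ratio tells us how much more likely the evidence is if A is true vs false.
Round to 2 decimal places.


Likelihood Ratio (LR) = P(B|A) / P(B|¬A)

LR = 0.6500 / 0.0625
   = 10.40

The evidence is 10.40 times more likely if A is true than if A is false.
LR > 1, so observing B raises the odds in favor of A.


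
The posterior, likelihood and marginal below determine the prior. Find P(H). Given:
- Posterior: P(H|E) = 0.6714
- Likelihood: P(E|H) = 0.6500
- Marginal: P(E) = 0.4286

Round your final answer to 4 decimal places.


From Bayes' theorem: P(H|E) = P(E|H) × P(H) / P(E)

Rearranging for P(H):
P(H) = P(H|E) × P(E) / P(E|H)
     = 0.6714 × 0.4286 / 0.6500
     = 0.28776204 / 0.6500
     = 0.4427


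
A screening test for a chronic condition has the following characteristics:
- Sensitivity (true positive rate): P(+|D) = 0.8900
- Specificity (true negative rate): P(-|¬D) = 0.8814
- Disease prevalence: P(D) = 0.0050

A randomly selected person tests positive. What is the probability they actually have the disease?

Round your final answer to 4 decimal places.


Let D = has disease, + = positive test

Given:
- P(D) = 0.0050 (prevalence)
- P(+|D) = 0.8900 (sensitivity)
- P(-|¬D) = 0.8814 (specificity)
- P(+|¬D) = 0.1186 (false positive rate = 1 - specificity)

Step 1: Find P(+)
P(+) = P(+|D)P(D) + P(+|¬D)P(¬D)
     = 0.8900 × 0.0050 + 0.1186 × 0.9950
     = 0.00445000 + 0.11800700
     = 0.12245700

Step 2: Apply Bayes' theorem for P(D|+)
P(D|+) = P(+|D)P(D) / P(+)
       = 0.00445000 / 0.12245700
       = 0.0363


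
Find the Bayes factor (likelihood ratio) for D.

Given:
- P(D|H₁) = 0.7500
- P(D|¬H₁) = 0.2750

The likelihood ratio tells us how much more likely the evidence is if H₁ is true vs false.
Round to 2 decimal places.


Likelihood Ratio (LR) = P(D|H₁) / P(D|¬H₁)

LR = 0.7500 / 0.2750
   = 2.73

The evidence is 2.73 times more likely if H₁ is true than if H₁ is false.
Because LR exceeds 1, D is evidence for H₁.


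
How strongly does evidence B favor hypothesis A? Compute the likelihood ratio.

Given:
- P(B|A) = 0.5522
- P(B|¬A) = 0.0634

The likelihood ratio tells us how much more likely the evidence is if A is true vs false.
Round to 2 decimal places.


Likelihood Ratio (LR) = P(B|A) / P(B|¬A)

LR = 0.5522 / 0.0634
   = 8.71

The evidence is 8.71 times more likely if A is true than if A is false.
Since LR > 1, the evidence supports A over ¬A.


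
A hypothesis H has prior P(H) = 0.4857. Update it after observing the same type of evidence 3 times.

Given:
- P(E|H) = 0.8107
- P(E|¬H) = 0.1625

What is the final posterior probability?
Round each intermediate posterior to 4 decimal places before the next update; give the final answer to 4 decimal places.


Sequential Bayesian updating:

Initial prior: P(H) = 0.4857

Update 1:
  P(E) = 0.8107 × 0.4857 + 0.1625 × 0.5143 = 0.39375699 + 0.08357375 = 0.47733074
  P(H|E) = 0.39375699 / 0.47733074 = 0.8249

Update 2:
  P(E) = 0.8107 × 0.8249 + 0.1625 × 0.1751 = 0.66874643 + 0.02845375 = 0.69720018
  P(H|E) = 0.66874643 / 0.69720018 = 0.9592

Update 3:
  P(E) = 0.8107 × 0.9592 + 0.1625 × 0.0408 = 0.77762344 + 0.00663000 = 0.78425344
  P(H|E) = 0.77762344 / 0.78425344 = 0.9915

Final posterior: 0.9915


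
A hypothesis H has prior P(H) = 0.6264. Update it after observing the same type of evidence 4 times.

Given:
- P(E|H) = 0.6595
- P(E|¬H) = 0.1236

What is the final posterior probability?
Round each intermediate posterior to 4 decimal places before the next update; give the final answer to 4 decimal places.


Sequential Bayesian updating:

Initial prior: P(H) = 0.6264

Update 1:
  P(E) = 0.6595 × 0.6264 + 0.1236 × 0.3736 = 0.41311080 + 0.04617696 = 0.45928776
  P(H|E) = 0.41311080 / 0.45928776 = 0.8995

Update 2:
  P(E) = 0.6595 × 0.8995 + 0.1236 × 0.1005 = 0.59322025 + 0.01242180 = 0.60564205
  P(H|E) = 0.59322025 / 0.60564205 = 0.9795

Update 3:
  P(E) = 0.6595 × 0.9795 + 0.1236 × 0.0205 = 0.64598025 + 0.00253380 = 0.64851405
  P(H|E) = 0.64598025 / 0.64851405 = 0.9961

Update 4:
  P(E) = 0.6595 × 0.9961 + 0.1236 × 0.0039 = 0.65692795 + 0.00048204 = 0.65740999
  P(H|E) = 0.65692795 / 0.65740999 = 0.9993

Final posterior: 0.9993


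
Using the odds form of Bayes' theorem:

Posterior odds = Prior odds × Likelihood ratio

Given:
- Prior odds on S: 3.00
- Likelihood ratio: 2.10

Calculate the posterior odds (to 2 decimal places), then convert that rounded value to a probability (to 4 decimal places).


Step 1: Calculate posterior odds
Posterior odds = Prior odds × LR
               = 3.00 × 2.10
               = 6.30

Step 2: Convert to probability
P(S|E) = Posterior odds / (1 + Posterior odds)
       = 6.30 / (1 + 6.30)
       = 6.30 / 7.30
       = 0.8630

The evidence increased P(S) from 0.7500 to 0.8630.


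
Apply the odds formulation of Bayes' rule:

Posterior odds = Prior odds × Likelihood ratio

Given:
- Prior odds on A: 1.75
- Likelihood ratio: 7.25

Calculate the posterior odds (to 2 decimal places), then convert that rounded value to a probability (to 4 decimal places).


Step 1: Calculate posterior odds
Posterior odds = Prior odds × LR
               = 1.75 × 7.25
               = 12.69

Step 2: Convert to probability
P(A|E) = Posterior odds / (1 + Posterior odds)
       = 12.69 / (1 + 12.69)
       = 12.69 / 13.69
       = 0.9270

The evidence increased P(A) from 0.6364 to 0.9270.


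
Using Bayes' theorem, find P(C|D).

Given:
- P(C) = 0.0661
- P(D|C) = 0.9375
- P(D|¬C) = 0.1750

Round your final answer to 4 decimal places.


Bayes' theorem: P(C|D) = P(D|C) × P(C) / P(D)

Step 1: Calculate P(D) using law of total probability
P(D) = P(D|C)P(C) + P(D|¬C)P(¬C)
     = 0.9375 × 0.0661 + 0.1750 × 0.9339
     = 0.06196875 + 0.16343250
     = 0.22540125

Step 2: Apply Bayes' theorem
P(C|D) = P(D|C) × P(C) / P(D)
       = 0.06196875 / 0.22540125
       = 0.2749


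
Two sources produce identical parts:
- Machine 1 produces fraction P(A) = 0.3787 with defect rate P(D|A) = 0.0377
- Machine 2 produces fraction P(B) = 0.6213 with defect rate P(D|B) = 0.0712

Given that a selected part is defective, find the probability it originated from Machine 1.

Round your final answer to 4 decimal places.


Let A = from Machine 1, D = defective

Given:
- P(A) = 0.3787, P(B) = 0.6213
- P(D|A) = 0.0377, P(D|B) = 0.0712

Step 1: Find P(D)
P(D) = P(D|A)P(A) + P(D|B)P(B)
     = 0.0377 × 0.3787 + 0.0712 × 0.6213
     = 0.01427699 + 0.04423656
     = 0.05851355

Step 2: Apply Bayes' theorem
P(A|D) = P(D|A)P(A) / P(D)
       = 0.01427699 / 0.05851355
       = 0.2440


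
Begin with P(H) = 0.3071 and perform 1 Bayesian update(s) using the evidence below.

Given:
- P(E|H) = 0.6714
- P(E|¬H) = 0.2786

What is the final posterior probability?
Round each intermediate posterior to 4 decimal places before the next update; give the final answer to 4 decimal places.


Sequential Bayesian updating:

Initial prior: P(H) = 0.3071

Update 1:
  P(E) = 0.6714 × 0.3071 + 0.2786 × 0.6929 = 0.20618694 + 0.19304194 = 0.39922888
  P(H|E) = 0.20618694 / 0.39922888 = 0.5165

Final posterior: 0.5165


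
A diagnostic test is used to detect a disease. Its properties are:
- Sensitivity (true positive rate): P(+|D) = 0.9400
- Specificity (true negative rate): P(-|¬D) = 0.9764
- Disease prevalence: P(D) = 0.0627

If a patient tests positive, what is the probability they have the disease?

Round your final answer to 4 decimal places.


Let D = has disease, + = positive test

Given:
- P(D) = 0.0627 (prevalence)
- P(+|D) = 0.9400 (sensitivity)
- P(-|¬D) = 0.9764 (specificity)
- P(+|¬D) = 0.0236 (false positive rate = 1 - specificity)

Step 1: Find P(+)
P(+) = P(+|D)P(D) + P(+|¬D)P(¬D)
     = 0.9400 × 0.0627 + 0.0236 × 0.9373
     = 0.05893800 + 0.02212028
     = 0.08105828

Step 2: Apply Bayes' theorem for P(D|+)
P(D|+) = P(+|D)P(D) / P(+)
       = 0.05893800 / 0.08105828
       = 0.7271


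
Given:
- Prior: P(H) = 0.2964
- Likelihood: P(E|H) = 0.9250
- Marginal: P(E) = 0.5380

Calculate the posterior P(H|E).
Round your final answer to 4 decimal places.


Using Bayes' theorem:

P(H|E) = P(E|H) × P(H) / P(E)
       = 0.9250 × 0.2964 / 0.5380
       = 0.27417000 / 0.5380
       = 0.5096

The evidence strengthens our belief in H.
Prior: 0.2964 → Posterior: 0.5096


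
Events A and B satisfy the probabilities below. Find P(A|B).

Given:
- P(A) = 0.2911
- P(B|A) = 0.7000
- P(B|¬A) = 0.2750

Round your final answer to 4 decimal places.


Bayes' theorem: P(A|B) = P(B|A) × P(A) / P(B)

Step 1: Calculate P(B) using law of total probability
P(B) = P(B|A)P(A) + P(B|¬A)P(¬A)
     = 0.7000 × 0.2911 + 0.2750 × 0.7089
     = 0.20377000 + 0.19494750
     = 0.39871750

Step 2: Apply Bayes' theorem
P(A|B) = P(B|A) × P(A) / P(B)
       = 0.20377000 / 0.39871750
       = 0.5111


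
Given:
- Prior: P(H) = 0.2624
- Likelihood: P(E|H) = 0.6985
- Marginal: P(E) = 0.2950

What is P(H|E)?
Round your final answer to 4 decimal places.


Using Bayes' theorem:

P(H|E) = P(E|H) × P(H) / P(E)
       = 0.6985 × 0.2624 / 0.2950
       = 0.18328640 / 0.2950
       = 0.6213

The evidence strengthens our belief in H.
Prior: 0.2624 → Posterior: 0.6213


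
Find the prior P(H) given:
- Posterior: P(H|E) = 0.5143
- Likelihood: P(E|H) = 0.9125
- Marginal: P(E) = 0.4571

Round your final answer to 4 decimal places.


From Bayes' theorem: P(H|E) = P(E|H) × P(H) / P(E)

Rearranging for P(H):
P(H) = P(H|E) × P(E) / P(E|H)
     = 0.5143 × 0.4571 / 0.9125
     = 0.23508653 / 0.9125
     = 0.2576


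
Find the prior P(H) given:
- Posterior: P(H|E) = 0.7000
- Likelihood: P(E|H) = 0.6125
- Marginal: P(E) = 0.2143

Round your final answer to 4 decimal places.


From Bayes' theorem: P(H|E) = P(E|H) × P(H) / P(E)

Rearranging for P(H):
P(H) = P(H|E) × P(E) / P(E|H)
     = 0.7000 × 0.2143 / 0.6125
     = 0.15001000 / 0.6125
     = 0.2449


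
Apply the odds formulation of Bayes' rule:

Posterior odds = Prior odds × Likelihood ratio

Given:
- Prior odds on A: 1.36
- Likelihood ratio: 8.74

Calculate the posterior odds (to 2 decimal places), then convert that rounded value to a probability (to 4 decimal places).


Step 1: Calculate posterior odds
Posterior odds = Prior odds × LR
               = 1.36 × 8.74
               = 11.89

Step 2: Convert to probability
P(A|E) = Posterior odds / (1 + Posterior odds)
       = 11.89 / (1 + 11.89)
       = 11.89 / 12.89
       = 0.9224

The evidence increased P(A) from 0.5763 to 0.9224.


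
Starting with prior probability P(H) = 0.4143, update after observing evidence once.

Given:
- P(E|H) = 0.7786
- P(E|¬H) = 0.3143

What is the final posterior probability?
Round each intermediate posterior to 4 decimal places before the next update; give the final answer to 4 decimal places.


Sequential Bayesian updating:

Initial prior: P(H) = 0.4143

Update 1:
  P(E) = 0.7786 × 0.4143 + 0.3143 × 0.5857 = 0.32257398 + 0.18408551 = 0.50665949
  P(H|E) = 0.32257398 / 0.50665949 = 0.6367

Final posterior: 0.6367


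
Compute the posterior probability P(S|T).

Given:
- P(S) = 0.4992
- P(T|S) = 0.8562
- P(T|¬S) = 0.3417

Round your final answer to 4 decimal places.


Bayes' theorem: P(S|T) = P(T|S) × P(S) / P(T)

Step 1: Calculate P(T) using law of total probability
P(T) = P(T|S)P(S) + P(T|¬S)P(¬S)
     = 0.8562 × 0.4992 + 0.3417 × 0.5008
     = 0.42741504 + 0.17112336
     = 0.59853840

Step 2: Apply Bayes' theorem
P(S|T) = P(T|S) × P(S) / P(T)
       = 0.42741504 / 0.59853840
       = 0.7141


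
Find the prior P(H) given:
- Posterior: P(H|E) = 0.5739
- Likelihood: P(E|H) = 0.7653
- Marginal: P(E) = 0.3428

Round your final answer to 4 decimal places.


From Bayes' theorem: P(H|E) = P(E|H) × P(H) / P(E)

Rearranging for P(H):
P(H) = P(H|E) × P(E) / P(E|H)
     = 0.5739 × 0.3428 / 0.7653
     = 0.19673292 / 0.7653
     = 0.2571


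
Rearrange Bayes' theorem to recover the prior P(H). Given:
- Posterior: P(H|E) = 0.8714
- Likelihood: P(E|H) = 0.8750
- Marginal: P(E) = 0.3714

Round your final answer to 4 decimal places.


From Bayes' theorem: P(H|E) = P(E|H) × P(H) / P(E)

Rearranging for P(H):
P(H) = P(H|E) × P(E) / P(E|H)
     = 0.8714 × 0.3714 / 0.8750
     = 0.32363796 / 0.8750
     = 0.3699


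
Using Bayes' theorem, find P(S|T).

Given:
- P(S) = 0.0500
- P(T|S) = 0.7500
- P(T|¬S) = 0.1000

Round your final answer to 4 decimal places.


Bayes' theorem: P(S|T) = P(T|S) × P(S) / P(T)

Step 1: Calculate P(T) using law of total probability
P(T) = P(T|S)P(S) + P(T|¬S)P(¬S)
     = 0.7500 × 0.0500 + 0.1000 × 0.9500
     = 0.03750000 + 0.09500000
     = 0.13250000

Step 2: Apply Bayes' theorem
P(S|T) = P(T|S) × P(S) / P(T)
       = 0.03750000 / 0.13250000
       = 0.2830


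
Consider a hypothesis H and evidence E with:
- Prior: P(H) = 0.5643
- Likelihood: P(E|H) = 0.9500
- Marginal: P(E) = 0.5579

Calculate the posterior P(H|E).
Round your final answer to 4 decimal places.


Using Bayes' theorem:

P(H|E) = P(E|H) × P(H) / P(E)
       = 0.9500 × 0.5643 / 0.5579
       = 0.53608500 / 0.5579
       = 0.9609

The evidence strengthens our belief in H.
Prior: 0.5643 → Posterior: 0.9609


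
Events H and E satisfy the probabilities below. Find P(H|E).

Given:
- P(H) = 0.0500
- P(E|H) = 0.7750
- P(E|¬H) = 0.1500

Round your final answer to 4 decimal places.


Bayes' theorem: P(H|E) = P(E|H) × P(H) / P(E)

Step 1: Calculate P(E) using law of total probability
P(E) = P(E|H)P(H) + P(E|¬H)P(¬H)
     = 0.7750 × 0.0500 + 0.1500 × 0.9500
     = 0.03875000 + 0.14250000
     = 0.18125000

Step 2: Apply Bayes' theorem
P(H|E) = P(E|H) × P(H) / P(E)
       = 0.03875000 / 0.18125000
       = 0.2138


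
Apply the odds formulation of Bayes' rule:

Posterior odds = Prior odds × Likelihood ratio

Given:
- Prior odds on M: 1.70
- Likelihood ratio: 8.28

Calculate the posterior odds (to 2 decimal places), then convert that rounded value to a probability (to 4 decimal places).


Step 1: Calculate posterior odds
Posterior odds = Prior odds × LR
               = 1.70 × 8.28
               = 14.08

Step 2: Convert to probability
P(M|E) = Posterior odds / (1 + Posterior odds)
       = 14.08 / (1 + 14.08)
       = 14.08 / 15.08
       = 0.9337

The evidence increased P(M) from 0.6296 to 0.9337.


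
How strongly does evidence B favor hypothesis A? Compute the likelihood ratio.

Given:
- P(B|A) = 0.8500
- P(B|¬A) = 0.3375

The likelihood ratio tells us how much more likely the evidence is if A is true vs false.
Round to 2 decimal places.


Likelihood Ratio (LR) = P(B|A) / P(B|¬A)

LR = 0.8500 / 0.3375
   = 2.52

The evidence is 2.52 times more likely if A is true than if A is false.
Since LR > 1, the evidence supports A over ¬A.


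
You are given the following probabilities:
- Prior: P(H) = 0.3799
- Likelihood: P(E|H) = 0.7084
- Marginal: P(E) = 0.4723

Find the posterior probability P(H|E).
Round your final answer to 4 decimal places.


Using Bayes' theorem:

P(H|E) = P(E|H) × P(H) / P(E)
       = 0.7084 × 0.3799 / 0.4723
       = 0.26912116 / 0.4723
       = 0.5698

The evidence strengthens our belief in H.
Prior: 0.3799 → Posterior: 0.5698


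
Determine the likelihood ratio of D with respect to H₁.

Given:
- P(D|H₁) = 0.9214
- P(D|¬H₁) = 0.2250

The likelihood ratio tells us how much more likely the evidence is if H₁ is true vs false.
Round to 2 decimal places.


Likelihood Ratio (LR) = P(D|H₁) / P(D|¬H₁)

LR = 0.9214 / 0.2250
   = 4.10

The evidence is 4.10 times more likely if H₁ is true than if H₁ is false.
Since LR > 1, the evidence supports H₁ over ¬H₁.


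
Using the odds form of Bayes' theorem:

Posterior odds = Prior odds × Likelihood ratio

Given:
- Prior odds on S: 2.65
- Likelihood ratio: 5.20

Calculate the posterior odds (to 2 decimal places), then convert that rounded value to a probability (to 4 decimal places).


Step 1: Calculate posterior odds
Posterior odds = Prior odds × LR
               = 2.65 × 5.20
               = 13.78

Step 2: Convert to probability
P(S|E) = Posterior odds / (1 + Posterior odds)
       = 13.78 / (1 + 13.78)
       = 13.78 / 14.78
       = 0.9323

The evidence increased P(S) from 0.7260 to 0.9323.


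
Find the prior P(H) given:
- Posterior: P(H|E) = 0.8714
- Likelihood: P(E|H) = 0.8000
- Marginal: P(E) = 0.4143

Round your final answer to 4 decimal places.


From Bayes' theorem: P(H|E) = P(E|H) × P(H) / P(E)

Rearranging for P(H):
P(H) = P(H|E) × P(E) / P(E|H)
     = 0.8714 × 0.4143 / 0.8000
     = 0.36102102 / 0.8000
     = 0.4513


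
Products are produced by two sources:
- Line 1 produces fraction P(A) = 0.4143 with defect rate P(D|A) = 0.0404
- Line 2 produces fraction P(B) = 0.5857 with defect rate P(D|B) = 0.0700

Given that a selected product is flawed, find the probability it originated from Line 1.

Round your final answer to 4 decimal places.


Let A = from Line 1, D = flawed

Given:
- P(A) = 0.4143, P(B) = 0.5857
- P(D|A) = 0.0404, P(D|B) = 0.0700

Step 1: Find P(D)
P(D) = P(D|A)P(A) + P(D|B)P(B)
     = 0.0404 × 0.4143 + 0.0700 × 0.5857
     = 0.01673772 + 0.04099900
     = 0.05773672

Step 2: Apply Bayes' theorem
P(A|D) = P(D|A)P(A) / P(D)
       = 0.01673772 / 0.05773672
       = 0.2899


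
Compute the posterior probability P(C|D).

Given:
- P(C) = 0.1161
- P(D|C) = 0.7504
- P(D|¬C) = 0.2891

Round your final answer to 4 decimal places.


Bayes' theorem: P(C|D) = P(D|C) × P(C) / P(D)

Step 1: Calculate P(D) using law of total probability
P(D) = P(D|C)P(C) + P(D|¬C)P(¬C)
     = 0.7504 × 0.1161 + 0.2891 × 0.8839
     = 0.08712144 + 0.25553549
     = 0.34265693

Step 2: Apply Bayes' theorem
P(C|D) = P(D|C) × P(C) / P(D)
       = 0.08712144 / 0.34265693
       = 0.2543


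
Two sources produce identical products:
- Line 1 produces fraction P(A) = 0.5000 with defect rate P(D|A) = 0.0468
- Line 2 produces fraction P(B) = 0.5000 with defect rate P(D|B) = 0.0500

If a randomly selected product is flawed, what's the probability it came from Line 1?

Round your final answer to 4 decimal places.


Let A = from Line 1, D = flawed

Given:
- P(A) = 0.5000, P(B) = 0.5000
- P(D|A) = 0.0468, P(D|B) = 0.0500

Step 1: Find P(D)
P(D) = P(D|A)P(A) + P(D|B)P(B)
     = 0.0468 × 0.5000 + 0.0500 × 0.5000
     = 0.02340000 + 0.02500000
     = 0.04840000

Step 2: Apply Bayes' theorem
P(A|D) = P(D|A)P(A) / P(D)
       = 0.02340000 / 0.04840000
       = 0.4835


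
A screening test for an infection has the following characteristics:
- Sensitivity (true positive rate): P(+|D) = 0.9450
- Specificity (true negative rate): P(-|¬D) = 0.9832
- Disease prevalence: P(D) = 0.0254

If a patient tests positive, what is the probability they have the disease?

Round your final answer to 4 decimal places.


Let D = has disease, + = positive test

Given:
- P(D) = 0.0254 (prevalence)
- P(+|D) = 0.9450 (sensitivity)
- P(-|¬D) = 0.9832 (specificity)
- P(+|¬D) = 0.0168 (false positive rate = 1 - specificity)

Step 1: Find P(+)
P(+) = P(+|D)P(D) + P(+|¬D)P(¬D)
     = 0.9450 × 0.0254 + 0.0168 × 0.9746
     = 0.02400300 + 0.01637328
     = 0.04037628

Step 2: Apply Bayes' theorem for P(D|+)
P(D|+) = P(+|D)P(D) / P(+)
       = 0.02400300 / 0.04037628
       = 0.5945


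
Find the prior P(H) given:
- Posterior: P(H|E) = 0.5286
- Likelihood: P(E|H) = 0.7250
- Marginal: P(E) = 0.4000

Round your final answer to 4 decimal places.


From Bayes' theorem: P(H|E) = P(E|H) × P(H) / P(E)

Rearranging for P(H):
P(H) = P(H|E) × P(E) / P(E|H)
     = 0.5286 × 0.4000 / 0.7250
     = 0.21144000 / 0.7250
     = 0.2916


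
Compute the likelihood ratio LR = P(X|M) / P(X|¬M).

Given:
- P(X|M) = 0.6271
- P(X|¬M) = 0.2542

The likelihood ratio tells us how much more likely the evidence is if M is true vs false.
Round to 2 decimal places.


Likelihood Ratio (LR) = P(X|M) / P(X|¬M)

LR = 0.6271 / 0.2542
   = 2.47

The evidence is 2.47 times more likely if M is true than if M is false.
LR > 1, so observing X raises the odds in favor of M.


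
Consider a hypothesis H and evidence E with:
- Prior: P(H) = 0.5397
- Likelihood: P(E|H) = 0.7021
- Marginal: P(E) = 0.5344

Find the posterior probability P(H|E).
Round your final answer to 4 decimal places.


Using Bayes' theorem:

P(H|E) = P(E|H) × P(H) / P(E)
       = 0.7021 × 0.5397 / 0.5344
       = 0.37892337 / 0.5344
       = 0.7091

The evidence strengthens our belief in H.
Prior: 0.5397 → Posterior: 0.7091


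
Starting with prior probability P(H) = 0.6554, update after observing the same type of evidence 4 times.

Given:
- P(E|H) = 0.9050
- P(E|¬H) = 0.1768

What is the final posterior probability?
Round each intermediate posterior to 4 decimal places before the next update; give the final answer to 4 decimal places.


Sequential Bayesian updating:

Initial prior: P(H) = 0.6554

Update 1:
  P(E) = 0.9050 × 0.6554 + 0.1768 × 0.3446 = 0.59313700 + 0.06092528 = 0.65406228
  P(H|E) = 0.59313700 / 0.65406228 = 0.9069

Update 2:
  P(E) = 0.9050 × 0.9069 + 0.1768 × 0.0931 = 0.82074450 + 0.01646008 = 0.83720458
  P(H|E) = 0.82074450 / 0.83720458 = 0.9803

Update 3:
  P(E) = 0.9050 × 0.9803 + 0.1768 × 0.0197 = 0.88717150 + 0.00348296 = 0.89065446
  P(H|E) = 0.88717150 / 0.89065446 = 0.9961

Update 4:
  P(E) = 0.9050 × 0.9961 + 0.1768 × 0.0039 = 0.90147050 + 0.00068952 = 0.90216002
  P(H|E) = 0.90147050 / 0.90216002 = 0.9992

Final posterior: 0.9992


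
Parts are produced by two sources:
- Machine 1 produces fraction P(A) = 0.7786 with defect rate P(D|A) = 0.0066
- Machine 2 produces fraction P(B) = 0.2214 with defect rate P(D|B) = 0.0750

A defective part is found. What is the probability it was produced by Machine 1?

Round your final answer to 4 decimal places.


Let A = from Machine 1, D = defective

Given:
- P(A) = 0.7786, P(B) = 0.2214
- P(D|A) = 0.0066, P(D|B) = 0.0750

Step 1: Find P(D)
P(D) = P(D|A)P(A) + P(D|B)P(B)
     = 0.0066 × 0.7786 + 0.0750 × 0.2214
     = 0.00513876 + 0.01660500
     = 0.02174376

Step 2: Apply Bayes' theorem
P(A|D) = P(D|A)P(A) / P(D)
       = 0.00513876 / 0.02174376
       = 0.2363


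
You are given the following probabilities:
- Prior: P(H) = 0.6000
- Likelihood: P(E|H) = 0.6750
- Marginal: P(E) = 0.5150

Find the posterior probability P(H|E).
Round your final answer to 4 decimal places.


Using Bayes' theorem:

P(H|E) = P(E|H) × P(H) / P(E)
       = 0.6750 × 0.6000 / 0.5150
       = 0.40500000 / 0.5150
       = 0.7864

The evidence strengthens our belief in H.
Prior: 0.6000 → Posterior: 0.7864


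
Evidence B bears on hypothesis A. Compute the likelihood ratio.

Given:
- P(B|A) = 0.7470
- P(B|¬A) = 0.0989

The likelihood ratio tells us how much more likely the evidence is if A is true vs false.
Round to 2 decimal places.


Likelihood Ratio (LR) = P(B|A) / P(B|¬A)

LR = 0.7470 / 0.0989
   = 7.55

The evidence is 7.55 times more likely if A is true than if A is false.
LR > 1, so observing B raises the odds in favor of A.


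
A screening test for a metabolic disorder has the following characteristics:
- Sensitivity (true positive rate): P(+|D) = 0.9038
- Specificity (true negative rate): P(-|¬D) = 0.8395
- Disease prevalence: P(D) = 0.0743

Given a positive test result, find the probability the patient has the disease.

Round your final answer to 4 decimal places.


Let D = has disease, + = positive test

Given:
- P(D) = 0.0743 (prevalence)
- P(+|D) = 0.9038 (sensitivity)
- P(-|¬D) = 0.8395 (specificity)
- P(+|¬D) = 0.1605 (false positive rate = 1 - specificity)

Step 1: Find P(+)
P(+) = P(+|D)P(D) + P(+|¬D)P(¬D)
     = 0.9038 × 0.0743 + 0.1605 × 0.9257
     = 0.06715234 + 0.14857485
     = 0.21572719

Step 2: Apply Bayes' theorem for P(D|+)
P(D|+) = P(+|D)P(D) / P(+)
       = 0.06715234 / 0.21572719
       = 0.3113


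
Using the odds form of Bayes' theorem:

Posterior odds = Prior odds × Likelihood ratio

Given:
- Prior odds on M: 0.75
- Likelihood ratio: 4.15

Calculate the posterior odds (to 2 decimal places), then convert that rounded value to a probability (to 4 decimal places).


Step 1: Calculate posterior odds
Posterior odds = Prior odds × LR
               = 0.75 × 4.15
               = 3.11

Step 2: Convert to probability
P(M|E) = Posterior odds / (1 + Posterior odds)
       = 3.11 / (1 + 3.11)
       = 3.11 / 4.11
       = 0.7567

The evidence increased P(M) from 0.4286 to 0.7567.


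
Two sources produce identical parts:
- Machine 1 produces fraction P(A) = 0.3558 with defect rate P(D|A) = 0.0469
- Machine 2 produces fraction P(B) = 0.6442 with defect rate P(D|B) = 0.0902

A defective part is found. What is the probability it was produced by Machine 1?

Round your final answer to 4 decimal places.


Let A = from Machine 1, D = defective

Given:
- P(A) = 0.3558, P(B) = 0.6442
- P(D|A) = 0.0469, P(D|B) = 0.0902

Step 1: Find P(D)
P(D) = P(D|A)P(A) + P(D|B)P(B)
     = 0.0469 × 0.3558 + 0.0902 × 0.6442
     = 0.01668702 + 0.05810684
     = 0.07479386

Step 2: Apply Bayes' theorem
P(A|D) = P(D|A)P(A) / P(D)
       = 0.01668702 / 0.07479386
       = 0.2231


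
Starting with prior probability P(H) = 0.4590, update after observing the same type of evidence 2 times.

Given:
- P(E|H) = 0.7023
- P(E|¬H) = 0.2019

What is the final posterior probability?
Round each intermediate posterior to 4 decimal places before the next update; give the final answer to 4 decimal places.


Sequential Bayesian updating:

Initial prior: P(H) = 0.4590

Update 1:
  P(E) = 0.7023 × 0.4590 + 0.2019 × 0.5410 = 0.32235570 + 0.10922790 = 0.43158360
  P(H|E) = 0.32235570 / 0.43158360 = 0.7469

Update 2:
  P(E) = 0.7023 × 0.7469 + 0.2019 × 0.2531 = 0.52454787 + 0.05110089 = 0.57564876
  P(H|E) = 0.52454787 / 0.57564876 = 0.9112

Final posterior: 0.9112


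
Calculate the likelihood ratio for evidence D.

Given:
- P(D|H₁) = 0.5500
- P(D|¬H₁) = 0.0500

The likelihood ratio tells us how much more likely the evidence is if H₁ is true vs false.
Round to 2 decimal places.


Likelihood Ratio (LR) = P(D|H₁) / P(D|¬H₁)

LR = 0.5500 / 0.0500
   = 11.00

The evidence is 11.00 times more likely if H₁ is true than if H₁ is false.
LR > 1, so observing D raises the odds in favor of H₁.


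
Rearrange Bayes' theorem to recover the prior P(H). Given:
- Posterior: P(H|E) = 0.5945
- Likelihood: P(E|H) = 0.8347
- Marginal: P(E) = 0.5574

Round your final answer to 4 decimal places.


From Bayes' theorem: P(H|E) = P(E|H) × P(H) / P(E)

Rearranging for P(H):
P(H) = P(H|E) × P(E) / P(E|H)
     = 0.5945 × 0.5574 / 0.8347
     = 0.33137430 / 0.8347
     = 0.3970


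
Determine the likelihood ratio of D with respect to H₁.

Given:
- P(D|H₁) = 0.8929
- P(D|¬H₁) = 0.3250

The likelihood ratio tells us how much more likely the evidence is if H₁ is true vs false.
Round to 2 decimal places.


Likelihood Ratio (LR) = P(D|H₁) / P(D|¬H₁)

LR = 0.8929 / 0.3250
   = 2.75

The evidence is 2.75 times more likely if H₁ is true than if H₁ is false.
Since LR > 1, the evidence supports H₁ over ¬H₁.


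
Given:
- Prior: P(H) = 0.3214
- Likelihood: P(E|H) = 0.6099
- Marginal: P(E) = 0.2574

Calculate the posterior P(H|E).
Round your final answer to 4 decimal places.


Using Bayes' theorem:

P(H|E) = P(E|H) × P(H) / P(E)
       = 0.6099 × 0.3214 / 0.2574
       = 0.19602186 / 0.2574
       = 0.7615

The evidence strengthens our belief in H.
Prior: 0.3214 → Posterior: 0.7615


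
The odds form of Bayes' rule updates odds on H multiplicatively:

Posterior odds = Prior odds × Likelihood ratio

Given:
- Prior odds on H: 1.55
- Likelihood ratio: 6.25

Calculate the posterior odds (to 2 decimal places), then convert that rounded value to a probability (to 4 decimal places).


Step 1: Calculate posterior odds
Posterior odds = Prior odds × LR
               = 1.55 × 6.25
               = 9.69

Step 2: Convert to probability
P(H|E) = Posterior odds / (1 + Posterior odds)
       = 9.69 / (1 + 9.69)
       = 9.69 / 10.69
       = 0.9065

The evidence increased P(H) from 0.6078 to 0.9065.


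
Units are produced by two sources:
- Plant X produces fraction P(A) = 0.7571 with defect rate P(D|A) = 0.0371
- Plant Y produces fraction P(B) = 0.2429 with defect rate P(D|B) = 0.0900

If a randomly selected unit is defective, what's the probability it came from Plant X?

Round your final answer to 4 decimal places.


Let A = from Plant X, D = defective

Given:
- P(A) = 0.7571, P(B) = 0.2429
- P(D|A) = 0.0371, P(D|B) = 0.0900

Step 1: Find P(D)
P(D) = P(D|A)P(A) + P(D|B)P(B)
     = 0.0371 × 0.7571 + 0.0900 × 0.2429
     = 0.02808841 + 0.02186100
     = 0.04994941

Step 2: Apply Bayes' theorem
P(A|D) = P(D|A)P(A) / P(D)
       = 0.02808841 / 0.04994941
       = 0.5623


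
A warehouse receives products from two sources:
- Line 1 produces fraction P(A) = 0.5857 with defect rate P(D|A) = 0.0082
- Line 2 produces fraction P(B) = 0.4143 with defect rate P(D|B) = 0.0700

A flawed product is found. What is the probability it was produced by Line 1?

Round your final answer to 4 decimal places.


Let A = from Line 1, D = flawed

Given:
- P(A) = 0.5857, P(B) = 0.4143
- P(D|A) = 0.0082, P(D|B) = 0.0700

Step 1: Find P(D)
P(D) = P(D|A)P(A) + P(D|B)P(B)
     = 0.0082 × 0.5857 + 0.0700 × 0.4143
     = 0.00480274 + 0.02900100
     = 0.03380374

Step 2: Apply Bayes' theorem
P(A|D) = P(D|A)P(A) / P(D)
       = 0.00480274 / 0.03380374
       = 0.1421


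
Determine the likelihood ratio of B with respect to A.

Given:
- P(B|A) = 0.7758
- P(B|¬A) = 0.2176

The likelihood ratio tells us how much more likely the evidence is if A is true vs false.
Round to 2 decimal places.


Likelihood Ratio (LR) = P(B|A) / P(B|¬A)

LR = 0.7758 / 0.2176
   = 3.57

The evidence is 3.57 times more likely if A is true than if A is false.
Because LR exceeds 1, B is evidence for A.


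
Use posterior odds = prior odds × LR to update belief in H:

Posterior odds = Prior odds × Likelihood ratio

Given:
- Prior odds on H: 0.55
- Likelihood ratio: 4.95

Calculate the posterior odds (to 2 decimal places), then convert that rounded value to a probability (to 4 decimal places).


Step 1: Calculate posterior odds
Posterior odds = Prior odds × LR
               = 0.55 × 4.95
               = 2.72

Step 2: Convert to probability
P(H|E) = Posterior odds / (1 + Posterior odds)
       = 2.72 / (1 + 2.72)
       = 2.72 / 3.72
       = 0.7312

The evidence increased P(H) from 0.3548 to 0.7312.


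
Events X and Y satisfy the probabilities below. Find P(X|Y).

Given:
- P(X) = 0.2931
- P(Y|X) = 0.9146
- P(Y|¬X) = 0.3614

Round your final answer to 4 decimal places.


Bayes' theorem: P(X|Y) = P(Y|X) × P(X) / P(Y)

Step 1: Calculate P(Y) using law of total probability
P(Y) = P(Y|X)P(X) + P(Y|¬X)P(¬X)
     = 0.9146 × 0.2931 + 0.3614 × 0.7069
     = 0.26806926 + 0.25547366
     = 0.52354292

Step 2: Apply Bayes' theorem
P(X|Y) = P(Y|X) × P(X) / P(Y)
       = 0.26806926 / 0.52354292
       = 0.5120


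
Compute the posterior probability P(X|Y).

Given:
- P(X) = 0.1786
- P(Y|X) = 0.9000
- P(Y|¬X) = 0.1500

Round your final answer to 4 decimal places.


Bayes' theorem: P(X|Y) = P(Y|X) × P(X) / P(Y)

Step 1: Calculate P(Y) using law of total probability
P(Y) = P(Y|X)P(X) + P(Y|¬X)P(¬X)
     = 0.9000 × 0.1786 + 0.1500 × 0.8214
     = 0.16074000 + 0.12321000
     = 0.28395000

Step 2: Apply Bayes' theorem
P(X|Y) = P(Y|X) × P(X) / P(Y)
       = 0.16074000 / 0.28395000
       = 0.5661


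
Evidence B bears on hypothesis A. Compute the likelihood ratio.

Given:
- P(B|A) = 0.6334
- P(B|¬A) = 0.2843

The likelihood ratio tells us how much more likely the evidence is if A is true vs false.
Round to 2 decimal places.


Likelihood Ratio (LR) = P(B|A) / P(B|¬A)

LR = 0.6334 / 0.2843
   = 2.23

The evidence is 2.23 times more likely if A is true than if A is false.
Since LR > 1, the evidence supports A over ¬A.


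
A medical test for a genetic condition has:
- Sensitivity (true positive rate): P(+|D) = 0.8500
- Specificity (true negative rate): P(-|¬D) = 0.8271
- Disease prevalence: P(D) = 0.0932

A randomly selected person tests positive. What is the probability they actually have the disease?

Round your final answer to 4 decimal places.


Let D = has disease, + = positive test

Given:
- P(D) = 0.0932 (prevalence)
- P(+|D) = 0.8500 (sensitivity)
- P(-|¬D) = 0.8271 (specificity)
- P(+|¬D) = 0.1729 (false positive rate = 1 - specificity)

Step 1: Find P(+)
P(+) = P(+|D)P(D) + P(+|¬D)P(¬D)
     = 0.8500 × 0.0932 + 0.1729 × 0.9068
     = 0.07922000 + 0.15678572
     = 0.23600572

Step 2: Apply Bayes' theorem for P(D|+)
P(D|+) = P(+|D)P(D) / P(+)
       = 0.07922000 / 0.23600572
       = 0.3357


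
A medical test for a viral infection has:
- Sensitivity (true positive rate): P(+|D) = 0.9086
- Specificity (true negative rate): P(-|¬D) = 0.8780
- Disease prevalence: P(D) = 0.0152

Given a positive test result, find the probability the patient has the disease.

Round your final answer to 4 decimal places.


Let D = has disease, + = positive test

Given:
- P(D) = 0.0152 (prevalence)
- P(+|D) = 0.9086 (sensitivity)
- P(-|¬D) = 0.8780 (specificity)
- P(+|¬D) = 0.1220 (false positive rate = 1 - specificity)

Step 1: Find P(+)
P(+) = P(+|D)P(D) + P(+|¬D)P(¬D)
     = 0.9086 × 0.0152 + 0.1220 × 0.9848
     = 0.01381072 + 0.12014560
     = 0.13395632

Step 2: Apply Bayes' theorem for P(D|+)
P(D|+) = P(+|D)P(D) / P(+)
       = 0.01381072 / 0.13395632
       = 0.1031


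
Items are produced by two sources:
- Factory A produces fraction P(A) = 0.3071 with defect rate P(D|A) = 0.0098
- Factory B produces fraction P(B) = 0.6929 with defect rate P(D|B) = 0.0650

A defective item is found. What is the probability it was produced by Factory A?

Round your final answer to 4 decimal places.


Let A = from Factory A, D = defective

Given:
- P(A) = 0.3071, P(B) = 0.6929
- P(D|A) = 0.0098, P(D|B) = 0.0650

Step 1: Find P(D)
P(D) = P(D|A)P(A) + P(D|B)P(B)
     = 0.0098 × 0.3071 + 0.0650 × 0.6929
     = 0.00300958 + 0.04503850
     = 0.04804808

Step 2: Apply Bayes' theorem
P(A|D) = P(D|A)P(A) / P(D)
       = 0.00300958 / 0.04804808
       = 0.0626
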